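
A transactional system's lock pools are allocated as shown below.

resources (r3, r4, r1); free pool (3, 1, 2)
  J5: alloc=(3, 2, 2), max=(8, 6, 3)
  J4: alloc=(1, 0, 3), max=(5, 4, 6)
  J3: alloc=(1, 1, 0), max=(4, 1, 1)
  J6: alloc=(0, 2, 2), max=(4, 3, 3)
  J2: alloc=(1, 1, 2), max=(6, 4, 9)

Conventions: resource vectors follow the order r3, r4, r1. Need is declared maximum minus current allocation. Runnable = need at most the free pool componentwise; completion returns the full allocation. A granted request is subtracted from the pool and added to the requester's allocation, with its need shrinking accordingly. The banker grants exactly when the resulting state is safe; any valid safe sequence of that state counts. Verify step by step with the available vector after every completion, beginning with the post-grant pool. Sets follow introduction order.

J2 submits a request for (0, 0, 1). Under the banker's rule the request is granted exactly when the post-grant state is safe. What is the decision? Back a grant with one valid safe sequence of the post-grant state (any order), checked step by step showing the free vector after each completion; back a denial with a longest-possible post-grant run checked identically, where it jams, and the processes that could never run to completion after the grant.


GRANT: granting preserves safety; a valid post-grant sequence is J3, J6, J4, J2, J5.
Key observation: the transfer keeps a workable pool ((3, 1, 1)); J3 starts the safe sequence.
Verifying the post-grant state step by step:
  pool = (3, 1, 1)
  J3 needs (3, 0, 1) <= (3, 1, 1) -> finishes; pool += (1, 1, 0) = (4, 2, 1)
  J6 needs (4, 1, 1) <= (4, 2, 1) -> finishes; pool += (0, 2, 2) = (4, 4, 3)
  J4 needs (4, 4, 3) <= (4, 4, 3) -> finishes; pool += (1, 0, 3) = (5, 4, 6)
  J2 needs (5, 3, 6) <= (5, 4, 6) -> finishes; pool += (1, 1, 3) = (6, 5, 9)
  J5 needs (5, 4, 1) <= (6, 5, 9) -> finishes; pool += (3, 2, 2) = (9, 7, 11)


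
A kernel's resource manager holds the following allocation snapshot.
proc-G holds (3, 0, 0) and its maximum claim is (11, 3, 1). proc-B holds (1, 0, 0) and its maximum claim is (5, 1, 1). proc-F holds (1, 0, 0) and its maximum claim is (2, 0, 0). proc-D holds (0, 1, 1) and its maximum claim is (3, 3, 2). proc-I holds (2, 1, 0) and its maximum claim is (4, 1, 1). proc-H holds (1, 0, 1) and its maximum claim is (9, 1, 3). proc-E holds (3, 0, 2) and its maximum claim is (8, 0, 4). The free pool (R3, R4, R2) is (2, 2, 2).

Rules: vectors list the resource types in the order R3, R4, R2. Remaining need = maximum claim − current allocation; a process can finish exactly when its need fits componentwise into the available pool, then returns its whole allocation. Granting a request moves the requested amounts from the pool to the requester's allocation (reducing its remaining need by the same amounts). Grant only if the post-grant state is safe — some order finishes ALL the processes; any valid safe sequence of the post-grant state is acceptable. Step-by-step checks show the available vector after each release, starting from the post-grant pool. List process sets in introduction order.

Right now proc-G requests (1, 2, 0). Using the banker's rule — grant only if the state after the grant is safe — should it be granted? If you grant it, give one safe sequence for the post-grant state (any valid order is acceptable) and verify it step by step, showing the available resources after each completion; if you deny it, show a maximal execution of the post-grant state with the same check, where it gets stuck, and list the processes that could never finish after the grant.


GRANT — the state after the grant stays safe, e.g. via proc-F, proc-I, proc-B, proc-E, proc-G, proc-H, proc-D.
Key observation: (1, 0, 2) free after granting still covers proc-F first, and each release covers the next.
Verifying the post-grant state step by step:
  pool = (1, 0, 2)
  proc-F needs (1, 0, 0) <= (1, 0, 2) -> finishes; pool += (1, 0, 0) = (2, 0, 2)
  proc-I needs (2, 0, 1) <= (2, 0, 2) -> finishes; pool += (2, 1, 0) = (4, 1, 2)
  proc-B needs (4, 1, 1) <= (4, 1, 2) -> finishes; pool += (1, 0, 0) = (5, 1, 2)
  proc-E needs (5, 0, 2) <= (5, 1, 2) -> finishes; pool += (3, 0, 2) = (8, 1, 4)
  proc-G needs (7, 1, 1) <= (8, 1, 4) -> finishes; pool += (4, 2, 0) = (12, 3, 4)
  proc-H needs (8, 1, 2) <= (12, 3, 4) -> finishes; pool += (1, 0, 1) = (13, 3, 5)
  proc-D needs (3, 2, 1) <= (13, 3, 5) -> finishes; pool += (0, 1, 1) = (13, 4, 6)


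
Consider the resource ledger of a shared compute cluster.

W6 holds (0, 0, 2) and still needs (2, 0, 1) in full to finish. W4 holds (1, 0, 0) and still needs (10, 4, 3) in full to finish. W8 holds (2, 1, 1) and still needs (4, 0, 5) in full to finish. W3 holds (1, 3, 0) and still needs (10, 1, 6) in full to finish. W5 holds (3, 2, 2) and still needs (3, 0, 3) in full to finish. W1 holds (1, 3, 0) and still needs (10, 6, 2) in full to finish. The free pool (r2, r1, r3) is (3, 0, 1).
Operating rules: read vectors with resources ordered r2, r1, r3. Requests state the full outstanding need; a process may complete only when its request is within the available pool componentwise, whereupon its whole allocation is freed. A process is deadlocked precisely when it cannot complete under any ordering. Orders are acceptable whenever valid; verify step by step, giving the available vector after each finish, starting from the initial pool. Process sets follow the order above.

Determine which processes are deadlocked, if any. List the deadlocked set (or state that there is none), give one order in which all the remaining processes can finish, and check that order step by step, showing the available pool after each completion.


Deadlocked: W4, W3 and W1.
Key observation: even finishing W6, W5, W8 leaves just (8, 3, 6) free — too little r2 for any of the remaining processes.
A valid finishing order for the others: W6, W5, W8. Check, step by step:
  pool = (3, 0, 1)
  W6: need (2, 0, 1) fits (3, 0, 1); releases (0, 0, 2), pool now (3, 0, 3)
  W5: need (3, 0, 3) fits (3, 0, 3); releases (3, 2, 2), pool now (6, 2, 5)
  W8: need (4, 0, 5) fits (6, 2, 5); releases (2, 1, 1), pool now (8, 3, 6)
The stuck group stays short no matter what:
  W4 still needs (10, 4, 3) but only (8, 3, 6) is free — short on r2 and r1
  W3 still needs (10, 1, 6) but only (8, 3, 6) is free — short on r2
  W1 still needs (10, 6, 2) but only (8, 3, 6) is free — short on r2 and r1


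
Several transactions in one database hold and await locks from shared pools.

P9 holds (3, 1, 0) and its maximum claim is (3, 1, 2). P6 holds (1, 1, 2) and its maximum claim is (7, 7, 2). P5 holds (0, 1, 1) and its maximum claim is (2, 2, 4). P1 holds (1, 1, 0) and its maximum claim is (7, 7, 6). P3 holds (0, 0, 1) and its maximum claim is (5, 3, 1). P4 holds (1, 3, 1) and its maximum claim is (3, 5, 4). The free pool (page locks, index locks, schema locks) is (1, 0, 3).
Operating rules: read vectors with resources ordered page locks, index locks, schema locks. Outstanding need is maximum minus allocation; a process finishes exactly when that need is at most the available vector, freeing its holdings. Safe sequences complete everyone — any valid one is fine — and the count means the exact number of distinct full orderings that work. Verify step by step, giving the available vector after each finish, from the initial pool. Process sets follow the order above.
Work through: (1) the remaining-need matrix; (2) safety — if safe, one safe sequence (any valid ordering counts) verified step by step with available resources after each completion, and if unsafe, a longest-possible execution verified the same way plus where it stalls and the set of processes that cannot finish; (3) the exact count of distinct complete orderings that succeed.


(1) Outstanding need per process (order page locks, index locks, schema locks):
  P9: (0, 0, 2)
  P6: (6, 6, 0)
  P5: (2, 1, 3)
  P1: (6, 6, 6)
  P3: (5, 3, 0)
  P4: (2, 2, 3)
(2) The state is UNSAFE.
Key observation: the pool after P9, P5, P4, P3 is (5, 5, 6); every surviving request exceeds it in page locks, so progress ends there.
Going as far as possible: P9, P5, P4, P3; after that, nothing fits. Check, step by step:
  pool = (1, 0, 3)
  P9 needs (0, 0, 2) <= (1, 0, 3) -> finishes; pool += (3, 1, 0) = (4, 1, 3)
  P5 needs (2, 1, 3) <= (4, 1, 3) -> finishes; pool += (0, 1, 1) = (4, 2, 4)
  P4 needs (2, 2, 3) <= (4, 2, 4) -> finishes; pool += (1, 3, 1) = (5, 5, 5)
  P3 needs (5, 3, 0) <= (5, 5, 5) -> finishes; pool += (0, 0, 1) = (5, 5, 6)
  blocked: P6 wants (6, 6, 0), pool (5, 5, 6) — not enough page locks and index locks
  blocked: P1 wants (6, 6, 6), pool (5, 5, 6) — not enough page locks and index locks
Never able to finish: P6 and P1.
(3) Exactly 0 of the possible complete orderings are safe sequences.


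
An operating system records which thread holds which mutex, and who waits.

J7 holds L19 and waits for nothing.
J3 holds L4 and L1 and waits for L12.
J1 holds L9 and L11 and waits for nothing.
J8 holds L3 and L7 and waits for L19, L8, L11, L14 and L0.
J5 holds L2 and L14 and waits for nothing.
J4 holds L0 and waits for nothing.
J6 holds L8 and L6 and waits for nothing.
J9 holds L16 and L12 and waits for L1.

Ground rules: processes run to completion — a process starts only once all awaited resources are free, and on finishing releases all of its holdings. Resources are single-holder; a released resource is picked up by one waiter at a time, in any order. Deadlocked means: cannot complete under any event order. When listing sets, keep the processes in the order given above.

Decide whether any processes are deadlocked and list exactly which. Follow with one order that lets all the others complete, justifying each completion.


Deadlocked: J3 and J9.
Key observation: the cycle J3 -> J9 -> J3 can never break — each member waits on the next; no other process is dragged down with it.
One completion order for the rest: J1, J6, J4, J7, J5, J8.
Check, step by step:
  J1 waits on nothing -> runs at once and releases L9 and L11
  J6 waits on nothing -> runs at once and releases L8 and L6
  J4 waits on nothing -> runs at once and releases L0
  J7 waits on nothing -> runs at once and releases L19
  J5 waits on nothing -> runs at once and releases L2 and L14
  run J8 (all its waits — L19, L8, L11, L14 and L0 — are resolved); releases L3 and L7


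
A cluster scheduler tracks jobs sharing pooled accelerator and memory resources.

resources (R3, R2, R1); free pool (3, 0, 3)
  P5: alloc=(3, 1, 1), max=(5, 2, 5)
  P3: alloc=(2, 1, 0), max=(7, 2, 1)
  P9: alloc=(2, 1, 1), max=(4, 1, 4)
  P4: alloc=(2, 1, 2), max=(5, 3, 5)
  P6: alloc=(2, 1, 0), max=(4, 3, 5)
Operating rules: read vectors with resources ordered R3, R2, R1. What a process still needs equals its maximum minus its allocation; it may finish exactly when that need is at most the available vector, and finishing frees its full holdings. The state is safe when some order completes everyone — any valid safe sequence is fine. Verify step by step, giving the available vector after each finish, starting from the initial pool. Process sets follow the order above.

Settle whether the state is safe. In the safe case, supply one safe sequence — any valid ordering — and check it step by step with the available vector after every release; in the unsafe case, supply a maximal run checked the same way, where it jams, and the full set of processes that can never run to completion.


SAFE, for example via the order P9, P5, P4, P3, P6.
Key observation: P9 marks the first exact bind of the order: its need (2, 0, 3) fits the free (3, 0, 3) with zero slack on a requested resource.
Step-by-step check:
  pool = (3, 0, 3)
  P9 needs (2, 0, 3) <= (3, 0, 3) -> finishes; pool += (2, 1, 1) = (5, 1, 4)
  P5 needs (2, 1, 4) <= (5, 1, 4) -> finishes; pool += (3, 1, 1) = (8, 2, 5)
  P4 needs (3, 2, 3) <= (8, 2, 5) -> finishes; pool += (2, 1, 2) = (10, 3, 7)
  P3 needs (5, 1, 1) <= (10, 3, 7) -> finishes; pool += (2, 1, 0) = (12, 4, 7)
  P6 needs (2, 2, 5) <= (12, 4, 7) -> finishes; pool += (2, 1, 0) = (14, 5, 7)


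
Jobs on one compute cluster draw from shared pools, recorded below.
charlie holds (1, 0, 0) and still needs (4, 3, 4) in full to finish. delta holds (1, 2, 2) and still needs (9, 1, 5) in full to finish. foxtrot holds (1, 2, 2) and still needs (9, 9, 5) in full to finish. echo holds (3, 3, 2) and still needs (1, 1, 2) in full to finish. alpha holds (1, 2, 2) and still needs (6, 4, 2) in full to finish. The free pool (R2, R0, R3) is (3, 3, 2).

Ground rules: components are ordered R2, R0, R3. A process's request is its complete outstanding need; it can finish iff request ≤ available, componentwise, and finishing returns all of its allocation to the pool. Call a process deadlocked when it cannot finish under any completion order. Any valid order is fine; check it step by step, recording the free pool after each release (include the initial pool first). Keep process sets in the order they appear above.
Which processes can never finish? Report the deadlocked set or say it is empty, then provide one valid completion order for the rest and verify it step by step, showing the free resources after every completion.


Deadlocked set: delta and foxtrot.
Key observation: R2 is the bottleneck — with echo, charlie, alpha done the pool holds (8, 8, 6), short of every remaining need.
A valid finishing order for the others: echo, charlie, alpha. Step-by-step check:
  pool = (3, 3, 2)
  echo needs (1, 1, 2) <= (3, 3, 2) -> finishes; pool += (3, 3, 2) = (6, 6, 4)
  charlie needs (4, 3, 4) <= (6, 6, 4) -> finishes; pool += (1, 0, 0) = (7, 6, 4)
  alpha needs (6, 4, 2) <= (7, 6, 4) -> finishes; pool += (1, 2, 2) = (8, 8, 6)
None of the blocked processes ever fits:
  delta still needs (9, 1, 5) but only (8, 8, 6) is free — short on R2
  foxtrot still needs (9, 9, 5) but only (8, 8, 6) is free — short on R2 and R0


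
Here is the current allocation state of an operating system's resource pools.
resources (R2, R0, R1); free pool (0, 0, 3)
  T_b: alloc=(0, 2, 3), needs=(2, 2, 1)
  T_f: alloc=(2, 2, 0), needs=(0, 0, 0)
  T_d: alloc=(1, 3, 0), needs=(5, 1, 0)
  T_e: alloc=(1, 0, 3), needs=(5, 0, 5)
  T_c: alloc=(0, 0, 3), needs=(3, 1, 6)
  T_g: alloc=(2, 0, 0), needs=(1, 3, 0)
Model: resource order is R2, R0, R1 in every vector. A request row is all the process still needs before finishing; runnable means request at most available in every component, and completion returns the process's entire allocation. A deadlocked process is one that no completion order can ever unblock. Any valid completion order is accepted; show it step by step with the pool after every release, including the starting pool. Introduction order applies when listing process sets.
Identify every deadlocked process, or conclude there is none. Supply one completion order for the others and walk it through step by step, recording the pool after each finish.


Deadlocked set: T_d and T_e.
Key observation: once T_f, T_b, T_g, T_c finish, the pool peaks at (4, 4, 9) — and every remaining process still needs more R2 than that.
The rest can finish in the order T_f, T_b, T_g, T_c. Step-by-step check:
  pool = (0, 0, 3)
  T_f needs (0, 0, 0) <= (0, 0, 3) -> finishes; pool += (2, 2, 0) = (2, 2, 3)
  T_b needs (2, 2, 1) <= (2, 2, 3) -> finishes; pool += (0, 2, 3) = (2, 4, 6)
  T_g needs (1, 3, 0) <= (2, 4, 6) -> finishes; pool += (2, 0, 0) = (4, 4, 6)
  T_c needs (3, 1, 6) <= (4, 4, 6) -> finishes; pool += (0, 0, 3) = (4, 4, 9)
The blocked processes can never fit:
  blocked: T_d wants (5, 1, 0), pool (4, 4, 9) — not enough R2
  blocked: T_e wants (5, 0, 5), pool (4, 4, 9) — not enough R2


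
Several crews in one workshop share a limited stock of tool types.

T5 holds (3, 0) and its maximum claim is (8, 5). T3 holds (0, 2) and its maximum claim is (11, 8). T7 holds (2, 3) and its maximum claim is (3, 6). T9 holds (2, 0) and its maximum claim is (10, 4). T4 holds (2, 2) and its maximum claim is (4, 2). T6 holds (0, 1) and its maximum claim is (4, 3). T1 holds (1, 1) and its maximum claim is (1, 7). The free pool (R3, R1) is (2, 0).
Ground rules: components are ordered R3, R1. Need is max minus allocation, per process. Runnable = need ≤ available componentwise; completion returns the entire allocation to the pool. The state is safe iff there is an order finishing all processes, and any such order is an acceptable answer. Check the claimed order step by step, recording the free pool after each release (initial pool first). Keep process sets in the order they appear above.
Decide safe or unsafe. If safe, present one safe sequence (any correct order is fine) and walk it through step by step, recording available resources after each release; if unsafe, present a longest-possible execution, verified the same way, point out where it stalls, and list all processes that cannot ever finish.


SAFE — a valid safe sequence is T4, T6, T7, T5, T9, T1, T3.
Key observation: reading the order forward, T4 is the first process whose need (2, 0) meets the free pool (2, 0) exactly on a resource it requests.
Verifying each step:
  pool = (2, 0)
  T4: need (2, 0) fits (2, 0); releases (2, 2), pool now (4, 2)
  T6: need (4, 2) fits (4, 2); releases (0, 1), pool now (4, 3)
  T7: need (1, 3) fits (4, 3); releases (2, 3), pool now (6, 6)
  T5: need (5, 5) fits (6, 6); releases (3, 0), pool now (9, 6)
  T9: need (8, 4) fits (9, 6); releases (2, 0), pool now (11, 6)
  T1: need (0, 6) fits (11, 6); releases (1, 1), pool now (12, 7)
  T3: need (11, 6) fits (12, 7); releases (0, 2), pool now (12, 9)


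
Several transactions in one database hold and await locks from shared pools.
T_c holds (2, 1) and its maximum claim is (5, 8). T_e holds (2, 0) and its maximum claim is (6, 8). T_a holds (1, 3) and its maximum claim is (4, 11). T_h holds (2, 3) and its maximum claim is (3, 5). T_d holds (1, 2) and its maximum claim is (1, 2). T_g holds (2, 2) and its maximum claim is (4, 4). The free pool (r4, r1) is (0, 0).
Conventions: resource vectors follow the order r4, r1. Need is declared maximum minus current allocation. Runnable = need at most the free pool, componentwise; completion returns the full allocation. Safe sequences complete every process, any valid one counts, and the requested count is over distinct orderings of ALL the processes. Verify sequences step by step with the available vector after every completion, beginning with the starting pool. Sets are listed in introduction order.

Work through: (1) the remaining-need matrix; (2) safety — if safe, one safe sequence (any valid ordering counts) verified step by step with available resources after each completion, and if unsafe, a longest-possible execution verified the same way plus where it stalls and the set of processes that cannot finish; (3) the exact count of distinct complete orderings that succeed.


(1) Remaining need (order r4, r1):
  T_c: (3, 7)
  T_e: (4, 8)
  T_a: (3, 8)
  T_h: (1, 2)
  T_d: (0, 0)
  T_g: (2, 2)
(2) The state is SAFE; one workable sequence: T_d, T_h, T_g, T_c, T_a, T_e.
Key observation: reading the order forward, T_h is the first process whose need (1, 2) meets the free pool (1, 2) exactly on a resource it requests.
Step-by-step check:
  pool = (0, 0)
  T_d needs (0, 0) <= (0, 0) -> finishes; pool += (1, 2) = (1, 2)
  T_h needs (1, 2) <= (1, 2) -> finishes; pool += (2, 3) = (3, 5)
  T_g needs (2, 2) <= (3, 5) -> finishes; pool += (2, 2) = (5, 7)
  T_c needs (3, 7) <= (5, 7) -> finishes; pool += (2, 1) = (7, 8)
  T_a needs (3, 8) <= (7, 8) -> finishes; pool += (1, 3) = (8, 11)
  T_e needs (4, 8) <= (8, 11) -> finishes; pool += (2, 0) = (10, 11)
(3) Exactly 2 of the possible complete orderings are safe sequences.


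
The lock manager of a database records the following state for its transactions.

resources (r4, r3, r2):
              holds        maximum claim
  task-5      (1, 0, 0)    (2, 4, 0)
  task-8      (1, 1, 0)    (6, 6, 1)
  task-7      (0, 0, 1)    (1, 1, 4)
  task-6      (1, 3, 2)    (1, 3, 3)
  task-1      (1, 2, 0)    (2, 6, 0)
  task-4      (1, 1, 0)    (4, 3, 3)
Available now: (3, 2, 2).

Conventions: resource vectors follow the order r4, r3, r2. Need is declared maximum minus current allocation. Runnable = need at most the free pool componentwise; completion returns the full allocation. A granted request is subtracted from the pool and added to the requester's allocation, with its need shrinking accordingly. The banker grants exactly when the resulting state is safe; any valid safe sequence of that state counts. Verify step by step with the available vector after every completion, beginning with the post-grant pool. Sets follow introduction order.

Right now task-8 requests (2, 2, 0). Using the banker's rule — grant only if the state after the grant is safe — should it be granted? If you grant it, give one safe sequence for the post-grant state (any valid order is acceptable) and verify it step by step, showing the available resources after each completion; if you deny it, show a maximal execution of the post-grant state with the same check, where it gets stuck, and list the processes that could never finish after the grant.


DENY. Granting would leave the state unsafe.
Key observation: after task-6, task-7 the pool peaks at (2, 3, 5), and each blocked process is short somewhere: task-5 on r3; task-8 on r4; task-1 on r3; task-4 on r4.
On the post-grant state, task-6, task-7 is a maximal run — nothing extends it. Step-by-step check:
  pool = (1, 0, 2)
  task-6 needs (0, 0, 1) <= (1, 0, 2) -> finishes; pool += (1, 3, 2) = (2, 3, 4)
  task-7 needs (1, 1, 3) <= (2, 3, 4) -> finishes; pool += (0, 0, 1) = (2, 3, 5)
  blocked: task-5 wants (1, 4, 0), pool (2, 3, 5) — not enough r3
  blocked: task-8 wants (3, 3, 1), pool (2, 3, 5) — not enough r4
  blocked: task-1 wants (1, 4, 0), pool (2, 3, 5) — not enough r3
  blocked: task-4 wants (3, 2, 3), pool (2, 3, 5) — not enough r4
Processes that could never finish after the grant: task-5, task-8, task-1 and task-4.


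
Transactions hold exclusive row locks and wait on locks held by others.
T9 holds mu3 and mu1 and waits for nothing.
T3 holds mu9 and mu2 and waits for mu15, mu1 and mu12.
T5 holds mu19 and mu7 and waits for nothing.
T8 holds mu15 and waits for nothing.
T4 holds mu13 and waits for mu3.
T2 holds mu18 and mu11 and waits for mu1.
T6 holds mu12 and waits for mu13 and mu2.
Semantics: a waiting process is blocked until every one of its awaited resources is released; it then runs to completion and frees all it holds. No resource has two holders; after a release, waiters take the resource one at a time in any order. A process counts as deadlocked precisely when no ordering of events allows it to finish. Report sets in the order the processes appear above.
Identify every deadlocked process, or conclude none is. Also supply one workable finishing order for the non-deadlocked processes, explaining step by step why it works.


The deadlocked set is T3 and T6.
Key observation: the wait chain closes on itself along T3 -> T6 -> T3; no other process is dragged down with it.
The rest can finish in the order T8, T9, T5, T2, T4.
Walking it through:
  run T8 (it waits on nothing); releases mu15
  run T9 (it waits on nothing); releases mu3 and mu1
  run T5 (it waits on nothing); releases mu19 and mu7
  T2 waits on mu1 — all released -> runs and releases mu18 and mu11
  T4 waits on mu3 — all released -> runs and releases mu13


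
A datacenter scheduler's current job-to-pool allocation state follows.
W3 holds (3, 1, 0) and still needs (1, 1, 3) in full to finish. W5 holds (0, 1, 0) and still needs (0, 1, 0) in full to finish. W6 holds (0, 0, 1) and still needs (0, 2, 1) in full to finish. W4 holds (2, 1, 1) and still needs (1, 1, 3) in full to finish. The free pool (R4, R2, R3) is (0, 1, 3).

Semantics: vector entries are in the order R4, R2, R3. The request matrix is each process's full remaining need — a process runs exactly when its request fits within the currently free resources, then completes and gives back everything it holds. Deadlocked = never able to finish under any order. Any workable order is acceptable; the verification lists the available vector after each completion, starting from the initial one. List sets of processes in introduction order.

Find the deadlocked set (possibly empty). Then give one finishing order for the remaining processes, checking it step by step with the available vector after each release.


The deadlocked set is W3 and W4.
Key observation: even finishing W5, W6 leaves just (0, 2, 4) free — too little R4 for any of the remaining processes.
One completion order for the rest: W5, W6. Check, step by step:
  pool = (0, 1, 3)
  W5 needs (0, 1, 0) <= (0, 1, 3) -> finishes; pool += (0, 1, 0) = (0, 2, 3)
  W6 needs (0, 2, 1) <= (0, 2, 3) -> finishes; pool += (0, 0, 1) = (0, 2, 4)
The stuck group stays short no matter what:
  W3 still needs (1, 1, 3) but only (0, 2, 4) is free — short on R4
  W4 still needs (1, 1, 3) but only (0, 2, 4) is free — short on R4


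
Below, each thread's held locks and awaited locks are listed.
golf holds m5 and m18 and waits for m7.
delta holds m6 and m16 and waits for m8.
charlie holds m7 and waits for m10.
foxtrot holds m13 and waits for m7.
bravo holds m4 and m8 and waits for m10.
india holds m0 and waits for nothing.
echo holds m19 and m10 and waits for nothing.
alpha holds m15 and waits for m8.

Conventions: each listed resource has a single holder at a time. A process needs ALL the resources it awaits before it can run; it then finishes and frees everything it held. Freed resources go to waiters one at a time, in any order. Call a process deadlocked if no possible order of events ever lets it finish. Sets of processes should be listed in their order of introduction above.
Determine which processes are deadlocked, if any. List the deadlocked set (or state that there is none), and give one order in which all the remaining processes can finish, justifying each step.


The deadlocked set is empty.
Key observation: all waits point, directly or indirectly, at processes that can finish, so nothing is permanently blocked.
The rest can finish in the order echo, bravo, charlie, india, foxtrot, alpha, delta, golf.
Verifying each step:
  run echo (it waits on nothing); releases m19 and m10
  run bravo (all its waits — m10 — are resolved); releases m4 and m8
  run charlie (all its waits — m10 — are resolved); releases m7
  run india (it waits on nothing); releases m0
  run foxtrot (all its waits — m7 — are resolved); releases m13
  run alpha (all its waits — m8 — are resolved); releases m15
  run delta (all its waits — m8 — are resolved); releases m6 and m16
  run golf (all its waits — m7 — are resolved); releases m5 and m18


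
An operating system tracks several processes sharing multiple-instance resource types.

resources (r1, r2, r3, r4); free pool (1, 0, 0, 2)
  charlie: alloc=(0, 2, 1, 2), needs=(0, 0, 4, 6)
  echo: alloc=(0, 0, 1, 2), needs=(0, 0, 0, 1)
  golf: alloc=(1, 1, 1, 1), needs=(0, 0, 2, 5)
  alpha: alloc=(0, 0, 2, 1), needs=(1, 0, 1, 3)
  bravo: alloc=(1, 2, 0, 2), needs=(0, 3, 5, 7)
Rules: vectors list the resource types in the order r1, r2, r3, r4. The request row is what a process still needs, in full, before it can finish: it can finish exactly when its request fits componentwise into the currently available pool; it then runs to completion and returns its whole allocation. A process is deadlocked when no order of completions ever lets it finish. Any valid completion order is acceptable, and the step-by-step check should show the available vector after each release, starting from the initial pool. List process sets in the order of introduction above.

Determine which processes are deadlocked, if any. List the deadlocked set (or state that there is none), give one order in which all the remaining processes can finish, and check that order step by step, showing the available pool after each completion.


No process is deadlocked.
Key observation: the pool covers echo at once, and every later process fits after earlier releases.
One completion order for the rest: echo, alpha, golf, charlie, bravo. Verifying each step:
  pool = (1, 0, 0, 2)
  run echo (needs (0, 0, 0, 1), free (1, 0, 0, 2)); after release of (0, 0, 1, 2) the pool is (1, 0, 1, 4)
  run alpha (needs (1, 0, 1, 3), free (1, 0, 1, 4)); after release of (0, 0, 2, 1) the pool is (1, 0, 3, 5)
  run golf (needs (0, 0, 2, 5), free (1, 0, 3, 5)); after release of (1, 1, 1, 1) the pool is (2, 1, 4, 6)
  run charlie (needs (0, 0, 4, 6), free (2, 1, 4, 6)); after release of (0, 2, 1, 2) the pool is (2, 3, 5, 8)
  run bravo (needs (0, 3, 5, 7), free (2, 3, 5, 8)); after release of (1, 2, 0, 2) the pool is (3, 5, 5, 10)


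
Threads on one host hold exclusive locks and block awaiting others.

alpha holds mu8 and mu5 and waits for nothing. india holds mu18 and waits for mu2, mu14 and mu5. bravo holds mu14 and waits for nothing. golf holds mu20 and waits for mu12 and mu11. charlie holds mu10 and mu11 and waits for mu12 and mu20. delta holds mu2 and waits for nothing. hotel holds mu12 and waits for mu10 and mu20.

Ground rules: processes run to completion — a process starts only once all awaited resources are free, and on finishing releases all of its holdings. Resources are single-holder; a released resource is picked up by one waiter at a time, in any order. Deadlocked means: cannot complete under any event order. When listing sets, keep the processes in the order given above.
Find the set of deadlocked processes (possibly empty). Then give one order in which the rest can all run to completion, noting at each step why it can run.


Deadlocked: golf, charlie and hotel.
Key observation: the wait chain closes on itself along golf -> charlie -> golf; hotel is caught in further circular waits.
One completion order for the rest: bravo, delta, alpha, india.
Check, step by step:
  bravo: no waits; runs immediately, freeing mu14
  delta: no waits; runs immediately, freeing mu2
  alpha: no waits; runs immediately, freeing mu8 and mu5
  india: everything it awaited (mu2, mu14 and mu5) is free; runs, freeing mu18


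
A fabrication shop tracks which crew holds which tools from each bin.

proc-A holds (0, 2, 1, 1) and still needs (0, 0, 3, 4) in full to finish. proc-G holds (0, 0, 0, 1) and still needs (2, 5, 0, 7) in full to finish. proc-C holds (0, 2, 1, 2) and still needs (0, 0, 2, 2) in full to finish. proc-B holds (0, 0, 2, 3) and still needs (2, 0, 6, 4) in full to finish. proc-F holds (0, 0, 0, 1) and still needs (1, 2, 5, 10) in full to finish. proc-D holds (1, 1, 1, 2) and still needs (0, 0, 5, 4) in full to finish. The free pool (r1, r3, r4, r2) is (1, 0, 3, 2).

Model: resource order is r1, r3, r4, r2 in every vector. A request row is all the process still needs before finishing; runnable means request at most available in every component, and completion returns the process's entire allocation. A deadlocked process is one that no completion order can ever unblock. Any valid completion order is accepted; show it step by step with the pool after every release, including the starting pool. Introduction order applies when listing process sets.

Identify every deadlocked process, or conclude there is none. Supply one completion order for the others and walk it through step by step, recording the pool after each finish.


No process is deadlocked.
Key observation: no deadlock: proc-C fits now, and the freed resources carry the rest through.
A valid finishing order for the others: proc-C, proc-A, proc-D, proc-G, proc-B, proc-F. Verifying each step:
  pool = (1, 0, 3, 2)
  proc-C: need (0, 0, 2, 2) fits (1, 0, 3, 2); releases (0, 2, 1, 2), pool now (1, 2, 4, 4)
  proc-A: need (0, 0, 3, 4) fits (1, 2, 4, 4); releases (0, 2, 1, 1), pool now (1, 4, 5, 5)
  proc-D: need (0, 0, 5, 4) fits (1, 4, 5, 5); releases (1, 1, 1, 2), pool now (2, 5, 6, 7)
  proc-G: need (2, 5, 0, 7) fits (2, 5, 6, 7); releases (0, 0, 0, 1), pool now (2, 5, 6, 8)
  proc-B: need (2, 0, 6, 4) fits (2, 5, 6, 8); releases (0, 0, 2, 3), pool now (2, 5, 8, 11)
  proc-F: need (1, 2, 5, 10) fits (2, 5, 8, 11); releases (0, 0, 0, 1), pool now (2, 5, 8, 12)


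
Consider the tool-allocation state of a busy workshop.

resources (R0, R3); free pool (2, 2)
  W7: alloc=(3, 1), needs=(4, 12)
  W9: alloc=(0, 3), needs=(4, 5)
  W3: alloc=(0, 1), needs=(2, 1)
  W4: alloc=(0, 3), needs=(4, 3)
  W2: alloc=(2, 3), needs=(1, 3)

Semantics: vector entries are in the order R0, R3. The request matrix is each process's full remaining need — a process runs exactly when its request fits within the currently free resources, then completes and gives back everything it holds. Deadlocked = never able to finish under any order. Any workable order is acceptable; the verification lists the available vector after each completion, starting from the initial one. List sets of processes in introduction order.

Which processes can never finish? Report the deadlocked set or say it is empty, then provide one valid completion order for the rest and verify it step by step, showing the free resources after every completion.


The deadlocked set is empty.
Key observation: the pool covers W3 at once, and every later process fits after earlier releases.
One completion order for the rest: W3, W2, W4, W9, W7. Check, step by step:
  pool = (2, 2)
  W3 needs (2, 1) <= (2, 2) -> finishes; pool += (0, 1) = (2, 3)
  W2 needs (1, 3) <= (2, 3) -> finishes; pool += (2, 3) = (4, 6)
  W4 needs (4, 3) <= (4, 6) -> finishes; pool += (0, 3) = (4, 9)
  W9 needs (4, 5) <= (4, 9) -> finishes; pool += (0, 3) = (4, 12)
  W7 needs (4, 12) <= (4, 12) -> finishes; pool += (3, 1) = (7, 13)


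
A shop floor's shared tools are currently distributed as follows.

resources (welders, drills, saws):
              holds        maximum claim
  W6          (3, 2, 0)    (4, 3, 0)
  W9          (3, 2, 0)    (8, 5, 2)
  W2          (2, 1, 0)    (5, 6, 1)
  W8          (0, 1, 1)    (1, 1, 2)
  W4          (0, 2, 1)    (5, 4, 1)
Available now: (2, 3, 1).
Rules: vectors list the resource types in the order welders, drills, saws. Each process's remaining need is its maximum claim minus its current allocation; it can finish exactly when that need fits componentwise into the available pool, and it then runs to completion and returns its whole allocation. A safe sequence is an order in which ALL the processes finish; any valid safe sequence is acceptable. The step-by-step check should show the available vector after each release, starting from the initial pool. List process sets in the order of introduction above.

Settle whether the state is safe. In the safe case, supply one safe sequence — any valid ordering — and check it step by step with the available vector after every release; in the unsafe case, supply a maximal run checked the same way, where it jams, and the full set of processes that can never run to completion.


SAFE. One safe sequence: W6, W4, W8, W9, W2.
Key observation: reading the order forward, W4 is the first process whose need (5, 2, 0) meets the free pool (5, 5, 1) exactly on a resource it requests.
Check, step by step:
  pool = (2, 3, 1)
  run W6 (needs (1, 1, 0), free (2, 3, 1)); after release of (3, 2, 0) the pool is (5, 5, 1)
  run W4 (needs (5, 2, 0), free (5, 5, 1)); after release of (0, 2, 1) the pool is (5, 7, 2)
  run W8 (needs (1, 0, 1), free (5, 7, 2)); after release of (0, 1, 1) the pool is (5, 8, 3)
  run W9 (needs (5, 3, 2), free (5, 8, 3)); after release of (3, 2, 0) the pool is (8, 10, 3)
  run W2 (needs (3, 5, 1), free (8, 10, 3)); after release of (2, 1, 0) the pool is (10, 11, 3)


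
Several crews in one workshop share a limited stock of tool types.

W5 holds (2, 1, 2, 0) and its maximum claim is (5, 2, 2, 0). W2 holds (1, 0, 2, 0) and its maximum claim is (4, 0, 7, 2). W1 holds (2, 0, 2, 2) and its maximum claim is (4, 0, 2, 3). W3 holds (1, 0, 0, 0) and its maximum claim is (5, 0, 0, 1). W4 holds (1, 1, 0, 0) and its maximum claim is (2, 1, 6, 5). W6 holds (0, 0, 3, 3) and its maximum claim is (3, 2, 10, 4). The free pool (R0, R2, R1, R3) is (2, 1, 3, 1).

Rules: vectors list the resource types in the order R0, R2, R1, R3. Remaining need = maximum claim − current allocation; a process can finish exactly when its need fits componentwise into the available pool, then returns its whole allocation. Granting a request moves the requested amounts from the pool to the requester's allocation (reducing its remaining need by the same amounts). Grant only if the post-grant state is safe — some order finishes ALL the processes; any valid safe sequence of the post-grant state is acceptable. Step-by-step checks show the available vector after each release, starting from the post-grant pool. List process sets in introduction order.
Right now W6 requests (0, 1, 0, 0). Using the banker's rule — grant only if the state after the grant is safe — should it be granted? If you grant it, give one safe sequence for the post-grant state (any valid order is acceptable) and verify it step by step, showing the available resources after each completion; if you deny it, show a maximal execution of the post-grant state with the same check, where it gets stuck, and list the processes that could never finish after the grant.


DENY: after the grant no complete ordering would exist.
Key observation: after W1, W3, W2 the pool peaks at (6, 0, 7, 3), and each blocked process is short somewhere: W5 on R2; W4 on R3; W6 on R2.
After a pretend grant, a maximal execution: W1, W3, W2 — then nothing else fits. Check, step by step:
  pool = (2, 0, 3, 1)
  run W1 (needs (2, 0, 0, 1), free (2, 0, 3, 1)); after release of (2, 0, 2, 2) the pool is (4, 0, 5, 3)
  run W3 (needs (4, 0, 0, 1), free (4, 0, 5, 3)); after release of (1, 0, 0, 0) the pool is (5, 0, 5, 3)
  run W2 (needs (3, 0, 5, 2), free (5, 0, 5, 3)); after release of (1, 0, 2, 0) the pool is (6, 0, 7, 3)
  blocked: W5 wants (3, 1, 0, 0), pool (6, 0, 7, 3) — not enough R2
  blocked: W4 wants (1, 0, 6, 5), pool (6, 0, 7, 3) — not enough R3
  blocked: W6 wants (3, 1, 7, 1), pool (6, 0, 7, 3) — not enough R2
Had the request been granted, W5, W4 and W6 could never finish.


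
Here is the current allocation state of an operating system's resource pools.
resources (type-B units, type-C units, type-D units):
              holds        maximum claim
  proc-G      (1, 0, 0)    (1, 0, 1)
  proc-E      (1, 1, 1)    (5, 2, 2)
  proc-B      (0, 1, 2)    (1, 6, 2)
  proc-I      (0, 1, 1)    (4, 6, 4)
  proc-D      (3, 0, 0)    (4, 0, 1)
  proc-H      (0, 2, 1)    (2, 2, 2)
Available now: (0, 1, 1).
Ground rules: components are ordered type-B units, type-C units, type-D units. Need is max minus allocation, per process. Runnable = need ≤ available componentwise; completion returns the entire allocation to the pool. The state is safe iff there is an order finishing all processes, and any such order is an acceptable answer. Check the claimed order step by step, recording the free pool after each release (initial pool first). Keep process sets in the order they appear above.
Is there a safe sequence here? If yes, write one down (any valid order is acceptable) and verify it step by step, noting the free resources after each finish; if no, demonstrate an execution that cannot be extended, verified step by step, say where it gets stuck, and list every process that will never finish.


UNSAFE — no complete ordering exists.
Key observation: even finishing proc-G, proc-D, proc-E, proc-H leaves just (5, 4, 3) free — too little type-C units for any of the remaining processes.
The run proc-G, proc-D, proc-E, proc-H cannot be extended any further. Check, step by step:
  pool = (0, 1, 1)
  proc-G needs (0, 0, 1) <= (0, 1, 1) -> finishes; pool += (1, 0, 0) = (1, 1, 1)
  proc-D needs (1, 0, 1) <= (1, 1, 1) -> finishes; pool += (3, 0, 0) = (4, 1, 1)
  proc-E needs (4, 1, 1) <= (4, 1, 1) -> finishes; pool += (1, 1, 1) = (5, 2, 2)
  proc-H needs (2, 0, 1) <= (5, 2, 2) -> finishes; pool += (0, 2, 1) = (5, 4, 3)
  proc-B cannot run: need (1, 5, 0) vs free (5, 4, 3) (insufficient type-C units)
  proc-I cannot run: need (4, 5, 3) vs free (5, 4, 3) (insufficient type-C units)
Permanently blocked: proc-B and proc-I.


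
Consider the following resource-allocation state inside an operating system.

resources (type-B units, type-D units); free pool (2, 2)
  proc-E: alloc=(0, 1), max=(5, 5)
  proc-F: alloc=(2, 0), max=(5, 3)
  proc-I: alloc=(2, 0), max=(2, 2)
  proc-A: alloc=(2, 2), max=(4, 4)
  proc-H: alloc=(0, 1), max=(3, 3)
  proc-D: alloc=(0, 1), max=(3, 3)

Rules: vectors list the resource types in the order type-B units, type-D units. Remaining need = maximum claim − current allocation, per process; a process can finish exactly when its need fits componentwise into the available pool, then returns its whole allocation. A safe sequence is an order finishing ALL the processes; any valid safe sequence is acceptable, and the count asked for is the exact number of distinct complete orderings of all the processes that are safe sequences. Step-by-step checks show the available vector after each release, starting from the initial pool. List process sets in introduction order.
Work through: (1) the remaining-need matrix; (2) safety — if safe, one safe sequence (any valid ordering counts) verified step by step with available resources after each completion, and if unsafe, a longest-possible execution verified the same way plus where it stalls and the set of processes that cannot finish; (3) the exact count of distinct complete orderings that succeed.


(1) Remaining need (order type-B units, type-D units):
  proc-E: (5, 4)
  proc-F: (3, 3)
  proc-I: (0, 2)
  proc-A: (2, 2)
  proc-H: (3, 2)
  proc-D: (3, 2)
(2) SAFE. One safe sequence: proc-A, proc-H, proc-D, proc-I, proc-F, proc-E.
Key observation: the first exact fit in this order is proc-A — it needs (2, 2) with (2, 2) free, meeting a requested resource to the last unit.
Walking it through:
  pool = (2, 2)
  run proc-A (needs (2, 2), free (2, 2)); after release of (2, 2) the pool is (4, 4)
  run proc-H (needs (3, 2), free (4, 4)); after release of (0, 1) the pool is (4, 5)
  run proc-D (needs (3, 2), free (4, 5)); after release of (0, 1) the pool is (4, 6)
  run proc-I (needs (0, 2), free (4, 6)); after release of (2, 0) the pool is (6, 6)
  run proc-F (needs (3, 3), free (6, 6)); after release of (2, 0) the pool is (8, 6)
  run proc-E (needs (5, 4), free (8, 6)); after release of (0, 1) the pool is (8, 7)
(3) Exactly 132 of the possible complete orderings are safe sequences.
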